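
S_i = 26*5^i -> [26, 130, 650, 3250, 16250]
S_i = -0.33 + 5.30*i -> [-0.33, 4.97, 10.27, 15.57, 20.87]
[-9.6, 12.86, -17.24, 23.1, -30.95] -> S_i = -9.60*(-1.34)^i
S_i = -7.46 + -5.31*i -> [-7.46, -12.77, -18.08, -23.39, -28.7]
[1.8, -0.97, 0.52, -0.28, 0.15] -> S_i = 1.80*(-0.54)^i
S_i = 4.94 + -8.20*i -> [4.94, -3.26, -11.46, -19.66, -27.86]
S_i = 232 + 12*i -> [232, 244, 256, 268, 280]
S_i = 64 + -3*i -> [64, 61, 58, 55, 52]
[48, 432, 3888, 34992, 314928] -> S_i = 48*9^i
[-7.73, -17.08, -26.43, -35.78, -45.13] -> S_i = -7.73 + -9.35*i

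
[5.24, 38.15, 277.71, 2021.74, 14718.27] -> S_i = 5.24*7.28^i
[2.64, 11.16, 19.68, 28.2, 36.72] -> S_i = 2.64 + 8.52*i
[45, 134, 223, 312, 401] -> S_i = 45 + 89*i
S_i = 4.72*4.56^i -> [4.72, 21.52, 98.15, 447.54, 2040.8]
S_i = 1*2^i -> [1, 2, 4, 8, 16]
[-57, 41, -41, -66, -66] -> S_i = Random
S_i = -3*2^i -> [-3, -6, -12, -24, -48]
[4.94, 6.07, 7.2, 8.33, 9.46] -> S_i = 4.94 + 1.13*i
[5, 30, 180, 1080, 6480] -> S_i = 5*6^i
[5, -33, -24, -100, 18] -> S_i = Random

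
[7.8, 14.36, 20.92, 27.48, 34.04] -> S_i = 7.80 + 6.56*i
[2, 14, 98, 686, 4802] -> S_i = 2*7^i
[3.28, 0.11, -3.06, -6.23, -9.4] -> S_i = 3.28 + -3.17*i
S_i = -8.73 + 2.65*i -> [-8.73, -6.08, -3.43, -0.78, 1.87]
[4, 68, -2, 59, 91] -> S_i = Random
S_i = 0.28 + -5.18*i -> [0.28, -4.9, -10.08, -15.26, -20.44]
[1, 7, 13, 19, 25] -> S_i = 1 + 6*i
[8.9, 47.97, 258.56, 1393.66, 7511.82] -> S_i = 8.90*5.39^i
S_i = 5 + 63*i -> [5, 68, 131, 194, 257]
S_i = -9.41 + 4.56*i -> [-9.41, -4.85, -0.29, 4.27, 8.83]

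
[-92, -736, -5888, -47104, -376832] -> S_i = -92*8^i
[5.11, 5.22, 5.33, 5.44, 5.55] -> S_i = 5.11 + 0.11*i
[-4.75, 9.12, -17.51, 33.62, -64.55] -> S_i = -4.75*(-1.92)^i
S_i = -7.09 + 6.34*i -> [-7.09, -0.75, 5.59, 11.93, 18.27]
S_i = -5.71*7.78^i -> [-5.71, -44.42, -345.62, -2688.9, -20919.65]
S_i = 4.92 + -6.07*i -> [4.92, -1.15, -7.22, -13.29, -19.36]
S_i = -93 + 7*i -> [-93, -86, -79, -72, -65]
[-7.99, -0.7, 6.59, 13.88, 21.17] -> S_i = -7.99 + 7.29*i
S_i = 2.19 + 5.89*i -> [2.19, 8.08, 13.97, 19.86, 25.75]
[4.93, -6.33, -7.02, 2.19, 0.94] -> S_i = Random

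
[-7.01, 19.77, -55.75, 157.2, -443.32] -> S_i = -7.01*(-2.82)^i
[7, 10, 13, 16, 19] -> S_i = 7 + 3*i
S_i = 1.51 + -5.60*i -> [1.51, -4.09, -9.69, -15.29, -20.89]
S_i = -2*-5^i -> [-2, 10, -50, 250, -1250]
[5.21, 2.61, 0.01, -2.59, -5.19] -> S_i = 5.21 + -2.60*i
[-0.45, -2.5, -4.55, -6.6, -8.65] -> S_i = -0.45 + -2.05*i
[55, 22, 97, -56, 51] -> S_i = Random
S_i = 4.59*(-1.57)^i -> [4.59, -7.21, 11.31, -17.76, 27.89]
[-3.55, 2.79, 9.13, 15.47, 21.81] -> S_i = -3.55 + 6.34*i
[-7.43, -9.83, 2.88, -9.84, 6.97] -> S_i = Random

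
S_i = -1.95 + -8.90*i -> [-1.95, -10.85, -19.75, -28.65, -37.55]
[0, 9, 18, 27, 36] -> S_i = 0 + 9*i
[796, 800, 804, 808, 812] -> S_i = 796 + 4*i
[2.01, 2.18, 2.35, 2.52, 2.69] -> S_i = 2.01 + 0.17*i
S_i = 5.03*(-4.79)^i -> [5.03, -24.09, 115.41, -552.81, 2647.95]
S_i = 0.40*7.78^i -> [0.4, 3.11, 24.21, 188.36, 1465.47]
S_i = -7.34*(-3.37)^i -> [-7.34, 24.74, -83.36, 280.92, -946.71]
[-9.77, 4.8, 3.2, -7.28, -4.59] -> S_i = Random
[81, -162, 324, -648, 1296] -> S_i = 81*-2^i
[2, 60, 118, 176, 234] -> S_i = 2 + 58*i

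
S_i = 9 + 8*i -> [9, 17, 25, 33, 41]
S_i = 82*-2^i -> [82, -164, 328, -656, 1312]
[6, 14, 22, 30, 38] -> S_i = 6 + 8*i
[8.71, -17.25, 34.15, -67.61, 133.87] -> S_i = 8.71*(-1.98)^i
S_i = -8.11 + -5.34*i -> [-8.11, -13.45, -18.79, -24.13, -29.47]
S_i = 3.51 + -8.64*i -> [3.51, -5.13, -13.77, -22.41, -31.05]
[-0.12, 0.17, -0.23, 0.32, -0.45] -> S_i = -0.12*(-1.39)^i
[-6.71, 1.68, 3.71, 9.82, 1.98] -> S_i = Random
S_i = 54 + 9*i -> [54, 63, 72, 81, 90]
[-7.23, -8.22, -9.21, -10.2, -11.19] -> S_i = -7.23 + -0.99*i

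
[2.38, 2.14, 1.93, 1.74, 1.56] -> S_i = 2.38*0.90^i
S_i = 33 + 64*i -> [33, 97, 161, 225, 289]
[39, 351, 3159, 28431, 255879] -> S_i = 39*9^i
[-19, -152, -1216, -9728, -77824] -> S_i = -19*8^i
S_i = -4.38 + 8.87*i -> [-4.38, 4.49, 13.36, 22.23, 31.1]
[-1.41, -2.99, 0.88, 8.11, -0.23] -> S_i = Random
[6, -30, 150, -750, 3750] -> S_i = 6*-5^i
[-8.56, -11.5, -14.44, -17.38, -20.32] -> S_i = -8.56 + -2.94*i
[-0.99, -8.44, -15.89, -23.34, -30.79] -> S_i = -0.99 + -7.45*i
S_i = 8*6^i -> [8, 48, 288, 1728, 10368]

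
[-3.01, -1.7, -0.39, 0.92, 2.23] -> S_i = -3.01 + 1.31*i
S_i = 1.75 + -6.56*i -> [1.75, -4.81, -11.37, -17.93, -24.49]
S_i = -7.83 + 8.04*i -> [-7.83, 0.21, 8.25, 16.29, 24.33]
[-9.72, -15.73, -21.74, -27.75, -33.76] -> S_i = -9.72 + -6.01*i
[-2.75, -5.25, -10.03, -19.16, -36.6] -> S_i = -2.75*1.91^i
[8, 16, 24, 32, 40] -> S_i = 8 + 8*i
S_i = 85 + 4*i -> [85, 89, 93, 97, 101]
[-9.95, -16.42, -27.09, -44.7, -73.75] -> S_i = -9.95*1.65^i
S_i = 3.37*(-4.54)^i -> [3.37, -15.3, 69.46, -315.35, 1431.7]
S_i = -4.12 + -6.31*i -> [-4.12, -10.43, -16.74, -23.05, -29.36]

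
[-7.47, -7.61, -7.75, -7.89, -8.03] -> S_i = -7.47 + -0.14*i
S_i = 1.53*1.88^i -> [1.53, 2.88, 5.41, 10.17, 19.11]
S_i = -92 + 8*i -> [-92, -84, -76, -68, -60]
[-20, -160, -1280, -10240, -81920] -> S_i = -20*8^i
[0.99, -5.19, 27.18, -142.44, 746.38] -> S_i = 0.99*(-5.24)^i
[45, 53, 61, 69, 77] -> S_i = 45 + 8*i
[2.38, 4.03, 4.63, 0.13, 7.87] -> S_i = Random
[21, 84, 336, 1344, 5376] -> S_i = 21*4^i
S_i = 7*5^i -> [7, 35, 175, 875, 4375]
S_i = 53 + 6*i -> [53, 59, 65, 71, 77]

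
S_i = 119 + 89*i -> [119, 208, 297, 386, 475]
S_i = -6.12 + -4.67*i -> [-6.12, -10.79, -15.46, -20.13, -24.8]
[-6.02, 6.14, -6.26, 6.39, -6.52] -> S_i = -6.02*(-1.02)^i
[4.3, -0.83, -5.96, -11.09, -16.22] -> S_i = 4.30 + -5.13*i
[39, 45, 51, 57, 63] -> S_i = 39 + 6*i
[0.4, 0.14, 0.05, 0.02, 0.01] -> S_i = 0.40*0.35^i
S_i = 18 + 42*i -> [18, 60, 102, 144, 186]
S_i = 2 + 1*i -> [2, 3, 4, 5, 6]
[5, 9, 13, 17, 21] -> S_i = 5 + 4*i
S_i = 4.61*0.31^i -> [4.61, 1.43, 0.44, 0.14, 0.04]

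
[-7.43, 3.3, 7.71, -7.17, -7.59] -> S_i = Random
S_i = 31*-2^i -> [31, -62, 124, -248, 496]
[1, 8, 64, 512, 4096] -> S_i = 1*8^i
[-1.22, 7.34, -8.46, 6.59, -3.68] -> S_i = Random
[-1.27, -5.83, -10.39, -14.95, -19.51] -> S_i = -1.27 + -4.56*i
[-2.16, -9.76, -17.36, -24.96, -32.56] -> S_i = -2.16 + -7.60*i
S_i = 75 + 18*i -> [75, 93, 111, 129, 147]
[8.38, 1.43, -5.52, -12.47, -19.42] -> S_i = 8.38 + -6.95*i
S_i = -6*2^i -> [-6, -12, -24, -48, -96]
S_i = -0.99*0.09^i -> [-0.99, -0.09, -0.01, -0.0, -0.0]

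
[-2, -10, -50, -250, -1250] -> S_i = -2*5^i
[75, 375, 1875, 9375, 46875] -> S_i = 75*5^i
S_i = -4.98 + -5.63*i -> [-4.98, -10.61, -16.24, -21.87, -27.5]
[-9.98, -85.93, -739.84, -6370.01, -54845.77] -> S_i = -9.98*8.61^i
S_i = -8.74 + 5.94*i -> [-8.74, -2.8, 3.14, 9.08, 15.02]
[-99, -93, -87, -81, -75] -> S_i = -99 + 6*i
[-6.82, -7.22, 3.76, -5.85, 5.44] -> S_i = Random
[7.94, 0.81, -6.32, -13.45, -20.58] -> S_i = 7.94 + -7.13*i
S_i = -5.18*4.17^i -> [-5.18, -21.6, -90.07, -375.61, -1566.3]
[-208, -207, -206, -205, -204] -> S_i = -208 + 1*i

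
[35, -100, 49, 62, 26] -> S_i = Random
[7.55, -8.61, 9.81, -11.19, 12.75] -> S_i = 7.55*(-1.14)^i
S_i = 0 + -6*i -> [0, -6, -12, -18, -24]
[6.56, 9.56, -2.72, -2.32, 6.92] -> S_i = Random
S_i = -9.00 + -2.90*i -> [-9.0, -11.9, -14.8, -17.7, -20.6]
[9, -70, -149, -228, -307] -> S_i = 9 + -79*i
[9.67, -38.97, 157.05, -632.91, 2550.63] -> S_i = 9.67*(-4.03)^i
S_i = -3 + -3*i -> [-3, -6, -9, -12, -15]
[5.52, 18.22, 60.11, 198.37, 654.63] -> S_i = 5.52*3.30^i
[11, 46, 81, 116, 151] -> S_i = 11 + 35*i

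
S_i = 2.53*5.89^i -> [2.53, 14.9, 87.77, 516.97, 3044.96]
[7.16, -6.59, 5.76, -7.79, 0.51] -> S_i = Random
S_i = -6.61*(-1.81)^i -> [-6.61, 11.96, -21.66, 39.2, -70.94]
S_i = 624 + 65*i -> [624, 689, 754, 819, 884]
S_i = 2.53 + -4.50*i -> [2.53, -1.97, -6.47, -10.97, -15.47]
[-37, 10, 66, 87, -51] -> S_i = Random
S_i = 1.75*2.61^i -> [1.75, 4.57, 11.92, 31.11, 81.21]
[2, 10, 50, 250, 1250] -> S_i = 2*5^i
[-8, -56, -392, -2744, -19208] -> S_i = -8*7^i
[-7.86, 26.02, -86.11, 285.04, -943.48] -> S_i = -7.86*(-3.31)^i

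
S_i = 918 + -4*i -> [918, 914, 910, 906, 902]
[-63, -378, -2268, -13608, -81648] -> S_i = -63*6^i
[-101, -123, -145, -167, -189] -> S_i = -101 + -22*i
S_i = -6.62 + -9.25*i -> [-6.62, -15.87, -25.12, -34.37, -43.62]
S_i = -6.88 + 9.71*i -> [-6.88, 2.83, 12.54, 22.25, 31.96]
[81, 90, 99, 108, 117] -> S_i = 81 + 9*i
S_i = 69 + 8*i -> [69, 77, 85, 93, 101]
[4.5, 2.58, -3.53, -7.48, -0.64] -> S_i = Random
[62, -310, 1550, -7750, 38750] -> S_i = 62*-5^i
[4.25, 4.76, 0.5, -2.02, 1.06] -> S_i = Random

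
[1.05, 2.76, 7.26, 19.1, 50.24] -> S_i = 1.05*2.63^i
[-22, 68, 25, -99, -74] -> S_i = Random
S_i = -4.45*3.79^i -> [-4.45, -16.87, -63.92, -242.26, -918.16]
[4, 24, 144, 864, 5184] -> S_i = 4*6^i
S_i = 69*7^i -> [69, 483, 3381, 23667, 165669]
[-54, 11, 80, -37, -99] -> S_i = Random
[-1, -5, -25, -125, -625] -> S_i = -1*5^i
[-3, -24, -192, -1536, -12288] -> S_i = -3*8^i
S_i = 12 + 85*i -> [12, 97, 182, 267, 352]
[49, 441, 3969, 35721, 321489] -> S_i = 49*9^i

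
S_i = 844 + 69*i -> [844, 913, 982, 1051, 1120]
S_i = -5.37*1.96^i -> [-5.37, -10.53, -20.63, -40.43, -79.25]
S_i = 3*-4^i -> [3, -12, 48, -192, 768]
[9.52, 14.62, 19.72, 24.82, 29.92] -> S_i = 9.52 + 5.10*i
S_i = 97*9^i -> [97, 873, 7857, 70713, 636417]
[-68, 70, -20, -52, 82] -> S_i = Random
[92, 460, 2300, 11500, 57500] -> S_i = 92*5^i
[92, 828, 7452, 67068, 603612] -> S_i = 92*9^i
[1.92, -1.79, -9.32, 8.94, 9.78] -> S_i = Random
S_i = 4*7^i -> [4, 28, 196, 1372, 9604]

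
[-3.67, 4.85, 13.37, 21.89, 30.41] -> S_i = -3.67 + 8.52*i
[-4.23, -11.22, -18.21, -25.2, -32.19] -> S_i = -4.23 + -6.99*i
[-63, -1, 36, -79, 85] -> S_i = Random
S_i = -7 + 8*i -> [-7, 1, 9, 17, 25]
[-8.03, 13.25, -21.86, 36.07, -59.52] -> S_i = -8.03*(-1.65)^i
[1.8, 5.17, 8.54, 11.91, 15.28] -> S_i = 1.80 + 3.37*i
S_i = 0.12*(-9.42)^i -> [0.12, -1.13, 10.65, -100.31, 944.9]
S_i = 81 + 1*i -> [81, 82, 83, 84, 85]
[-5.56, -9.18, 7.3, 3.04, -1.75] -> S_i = Random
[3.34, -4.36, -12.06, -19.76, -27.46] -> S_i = 3.34 + -7.70*i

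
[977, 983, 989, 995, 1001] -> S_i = 977 + 6*i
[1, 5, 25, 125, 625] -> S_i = 1*5^i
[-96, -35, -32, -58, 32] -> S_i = Random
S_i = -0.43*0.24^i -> [-0.43, -0.1, -0.02, -0.01, -0.0]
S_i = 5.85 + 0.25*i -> [5.85, 6.1, 6.35, 6.6, 6.85]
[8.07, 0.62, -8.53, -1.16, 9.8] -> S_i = Random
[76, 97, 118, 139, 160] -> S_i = 76 + 21*i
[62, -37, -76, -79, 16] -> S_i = Random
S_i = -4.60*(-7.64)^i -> [-4.6, 35.14, -268.5, 2051.34, -15672.25]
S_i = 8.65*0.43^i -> [8.65, 3.72, 1.6, 0.69, 0.3]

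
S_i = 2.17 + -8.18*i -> [2.17, -6.01, -14.19, -22.37, -30.55]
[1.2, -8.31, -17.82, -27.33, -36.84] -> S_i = 1.20 + -9.51*i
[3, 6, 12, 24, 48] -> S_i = 3*2^i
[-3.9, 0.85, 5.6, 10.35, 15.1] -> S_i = -3.90 + 4.75*i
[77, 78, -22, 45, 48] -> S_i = Random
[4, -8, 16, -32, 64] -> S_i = 4*-2^i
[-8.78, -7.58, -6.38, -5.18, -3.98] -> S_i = -8.78 + 1.20*i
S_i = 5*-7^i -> [5, -35, 245, -1715, 12005]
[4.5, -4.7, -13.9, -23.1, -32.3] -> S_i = 4.50 + -9.20*i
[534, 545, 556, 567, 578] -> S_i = 534 + 11*i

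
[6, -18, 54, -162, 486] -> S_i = 6*-3^i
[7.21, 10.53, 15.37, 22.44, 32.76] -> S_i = 7.21*1.46^i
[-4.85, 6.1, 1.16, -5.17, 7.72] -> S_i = Random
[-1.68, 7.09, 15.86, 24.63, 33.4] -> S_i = -1.68 + 8.77*i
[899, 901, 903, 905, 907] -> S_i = 899 + 2*i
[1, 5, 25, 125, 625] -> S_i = 1*5^i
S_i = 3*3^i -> [3, 9, 27, 81, 243]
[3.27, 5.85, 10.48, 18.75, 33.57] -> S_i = 3.27*1.79^i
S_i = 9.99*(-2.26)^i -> [9.99, -22.58, 51.02, -115.32, 260.61]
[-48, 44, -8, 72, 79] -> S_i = Random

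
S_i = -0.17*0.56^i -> [-0.17, -0.1, -0.05, -0.03, -0.02]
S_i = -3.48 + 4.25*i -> [-3.48, 0.77, 5.02, 9.27, 13.52]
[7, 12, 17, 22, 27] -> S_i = 7 + 5*i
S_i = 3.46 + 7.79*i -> [3.46, 11.25, 19.04, 26.83, 34.62]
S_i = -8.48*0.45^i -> [-8.48, -3.82, -1.72, -0.77, -0.35]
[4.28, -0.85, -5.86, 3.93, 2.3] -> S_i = Random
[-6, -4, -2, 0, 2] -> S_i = -6 + 2*i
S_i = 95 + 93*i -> [95, 188, 281, 374, 467]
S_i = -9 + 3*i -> [-9, -6, -3, 0, 3]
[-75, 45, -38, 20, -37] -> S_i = Random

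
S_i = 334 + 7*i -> [334, 341, 348, 355, 362]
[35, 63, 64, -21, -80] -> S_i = Random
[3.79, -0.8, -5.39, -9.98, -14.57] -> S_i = 3.79 + -4.59*i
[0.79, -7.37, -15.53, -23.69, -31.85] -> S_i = 0.79 + -8.16*i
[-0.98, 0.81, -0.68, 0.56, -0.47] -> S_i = -0.98*(-0.83)^i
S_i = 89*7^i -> [89, 623, 4361, 30527, 213689]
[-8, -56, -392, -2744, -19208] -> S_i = -8*7^i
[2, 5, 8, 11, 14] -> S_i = 2 + 3*i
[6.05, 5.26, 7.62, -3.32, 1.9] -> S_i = Random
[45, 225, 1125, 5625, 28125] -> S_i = 45*5^i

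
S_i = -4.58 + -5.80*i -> [-4.58, -10.38, -16.18, -21.98, -27.78]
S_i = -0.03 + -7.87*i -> [-0.03, -7.9, -15.77, -23.64, -31.51]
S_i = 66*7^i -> [66, 462, 3234, 22638, 158466]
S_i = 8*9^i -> [8, 72, 648, 5832, 52488]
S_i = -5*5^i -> [-5, -25, -125, -625, -3125]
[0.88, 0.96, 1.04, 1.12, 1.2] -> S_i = 0.88 + 0.08*i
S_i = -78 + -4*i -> [-78, -82, -86, -90, -94]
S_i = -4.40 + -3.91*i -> [-4.4, -8.31, -12.22, -16.13, -20.04]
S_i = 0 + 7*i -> [0, 7, 14, 21, 28]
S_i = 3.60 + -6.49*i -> [3.6, -2.89, -9.38, -15.87, -22.36]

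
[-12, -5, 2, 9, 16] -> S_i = -12 + 7*i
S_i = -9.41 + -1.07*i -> [-9.41, -10.48, -11.55, -12.62, -13.69]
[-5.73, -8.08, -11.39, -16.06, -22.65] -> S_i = -5.73*1.41^i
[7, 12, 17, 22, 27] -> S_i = 7 + 5*i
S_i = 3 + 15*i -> [3, 18, 33, 48, 63]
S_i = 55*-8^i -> [55, -440, 3520, -28160, 225280]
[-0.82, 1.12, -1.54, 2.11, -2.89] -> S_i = -0.82*(-1.37)^i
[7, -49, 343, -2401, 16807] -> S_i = 7*-7^i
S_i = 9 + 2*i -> [9, 11, 13, 15, 17]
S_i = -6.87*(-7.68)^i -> [-6.87, 52.76, -405.21, 3112.01, -23900.2]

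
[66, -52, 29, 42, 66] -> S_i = Random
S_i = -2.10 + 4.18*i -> [-2.1, 2.08, 6.26, 10.44, 14.62]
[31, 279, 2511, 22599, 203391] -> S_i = 31*9^i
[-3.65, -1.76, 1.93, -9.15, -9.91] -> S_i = Random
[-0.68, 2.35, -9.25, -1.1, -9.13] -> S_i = Random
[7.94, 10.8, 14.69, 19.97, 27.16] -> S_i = 7.94*1.36^i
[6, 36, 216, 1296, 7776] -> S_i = 6*6^i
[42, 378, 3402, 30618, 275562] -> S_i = 42*9^i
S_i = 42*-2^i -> [42, -84, 168, -336, 672]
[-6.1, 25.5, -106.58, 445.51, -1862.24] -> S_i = -6.10*(-4.18)^i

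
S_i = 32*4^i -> [32, 128, 512, 2048, 8192]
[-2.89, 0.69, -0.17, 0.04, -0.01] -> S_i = -2.89*(-0.24)^i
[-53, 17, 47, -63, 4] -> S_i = Random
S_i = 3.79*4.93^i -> [3.79, 18.68, 92.12, 454.13, 2238.86]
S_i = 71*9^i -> [71, 639, 5751, 51759, 465831]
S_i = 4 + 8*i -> [4, 12, 20, 28, 36]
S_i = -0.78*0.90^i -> [-0.78, -0.7, -0.63, -0.57, -0.51]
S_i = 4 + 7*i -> [4, 11, 18, 25, 32]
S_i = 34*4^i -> [34, 136, 544, 2176, 8704]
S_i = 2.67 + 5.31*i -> [2.67, 7.98, 13.29, 18.6, 23.91]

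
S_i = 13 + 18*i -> [13, 31, 49, 67, 85]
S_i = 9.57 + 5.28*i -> [9.57, 14.85, 20.13, 25.41, 30.69]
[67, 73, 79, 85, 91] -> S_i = 67 + 6*i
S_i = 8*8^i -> [8, 64, 512, 4096, 32768]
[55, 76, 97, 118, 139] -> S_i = 55 + 21*i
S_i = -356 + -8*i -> [-356, -364, -372, -380, -388]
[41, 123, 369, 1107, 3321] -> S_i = 41*3^i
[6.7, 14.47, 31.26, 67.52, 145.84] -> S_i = 6.70*2.16^i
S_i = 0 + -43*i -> [0, -43, -86, -129, -172]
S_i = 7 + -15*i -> [7, -8, -23, -38, -53]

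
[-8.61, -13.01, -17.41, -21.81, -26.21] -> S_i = -8.61 + -4.40*i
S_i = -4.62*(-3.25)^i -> [-4.62, 15.02, -48.8, 158.6, -515.44]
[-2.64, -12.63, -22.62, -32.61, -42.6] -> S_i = -2.64 + -9.99*i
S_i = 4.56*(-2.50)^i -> [4.56, -11.4, 28.5, -71.25, 178.12]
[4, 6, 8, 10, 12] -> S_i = 4 + 2*i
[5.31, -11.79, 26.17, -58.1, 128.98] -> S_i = 5.31*(-2.22)^i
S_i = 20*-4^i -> [20, -80, 320, -1280, 5120]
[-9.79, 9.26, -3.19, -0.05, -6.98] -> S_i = Random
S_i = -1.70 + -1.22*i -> [-1.7, -2.92, -4.14, -5.36, -6.58]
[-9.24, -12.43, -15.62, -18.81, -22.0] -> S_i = -9.24 + -3.19*i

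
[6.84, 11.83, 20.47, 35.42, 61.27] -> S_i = 6.84*1.73^i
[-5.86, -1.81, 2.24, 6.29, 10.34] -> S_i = -5.86 + 4.05*i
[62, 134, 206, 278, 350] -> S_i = 62 + 72*i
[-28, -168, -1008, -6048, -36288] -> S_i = -28*6^i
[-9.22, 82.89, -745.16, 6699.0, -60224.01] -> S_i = -9.22*(-8.99)^i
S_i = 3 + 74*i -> [3, 77, 151, 225, 299]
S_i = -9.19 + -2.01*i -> [-9.19, -11.2, -13.21, -15.22, -17.23]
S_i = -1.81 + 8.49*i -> [-1.81, 6.68, 15.17, 23.66, 32.15]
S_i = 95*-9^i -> [95, -855, 7695, -69255, 623295]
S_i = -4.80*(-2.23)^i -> [-4.8, 10.7, -23.87, 53.23, -118.7]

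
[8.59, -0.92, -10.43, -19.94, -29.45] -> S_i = 8.59 + -9.51*i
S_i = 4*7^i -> [4, 28, 196, 1372, 9604]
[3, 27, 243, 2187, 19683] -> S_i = 3*9^i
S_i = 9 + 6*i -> [9, 15, 21, 27, 33]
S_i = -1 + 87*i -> [-1, 86, 173, 260, 347]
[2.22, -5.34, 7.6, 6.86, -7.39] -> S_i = Random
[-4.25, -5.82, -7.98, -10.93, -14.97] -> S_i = -4.25*1.37^i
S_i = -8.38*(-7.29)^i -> [-8.38, 61.09, -445.35, 3246.58, -23667.6]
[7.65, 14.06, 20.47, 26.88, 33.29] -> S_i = 7.65 + 6.41*i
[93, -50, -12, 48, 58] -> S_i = Random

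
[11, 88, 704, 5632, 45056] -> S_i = 11*8^i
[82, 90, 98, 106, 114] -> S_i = 82 + 8*i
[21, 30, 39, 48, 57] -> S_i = 21 + 9*i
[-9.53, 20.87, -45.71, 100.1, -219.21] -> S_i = -9.53*(-2.19)^i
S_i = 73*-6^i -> [73, -438, 2628, -15768, 94608]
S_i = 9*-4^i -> [9, -36, 144, -576, 2304]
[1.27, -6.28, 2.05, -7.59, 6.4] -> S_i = Random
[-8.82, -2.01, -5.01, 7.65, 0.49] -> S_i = Random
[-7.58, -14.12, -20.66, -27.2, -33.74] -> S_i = -7.58 + -6.54*i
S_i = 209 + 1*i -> [209, 210, 211, 212, 213]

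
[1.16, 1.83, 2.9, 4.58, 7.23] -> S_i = 1.16*1.58^i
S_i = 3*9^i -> [3, 27, 243, 2187, 19683]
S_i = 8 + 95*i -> [8, 103, 198, 293, 388]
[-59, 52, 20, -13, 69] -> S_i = Random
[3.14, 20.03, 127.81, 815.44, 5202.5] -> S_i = 3.14*6.38^i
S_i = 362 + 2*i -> [362, 364, 366, 368, 370]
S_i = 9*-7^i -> [9, -63, 441, -3087, 21609]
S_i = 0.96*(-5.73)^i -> [0.96, -5.5, 31.52, -180.61, 1034.88]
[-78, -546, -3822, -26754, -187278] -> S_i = -78*7^i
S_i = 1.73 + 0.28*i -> [1.73, 2.01, 2.29, 2.57, 2.85]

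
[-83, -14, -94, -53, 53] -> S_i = Random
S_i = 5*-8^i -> [5, -40, 320, -2560, 20480]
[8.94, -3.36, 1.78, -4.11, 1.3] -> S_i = Random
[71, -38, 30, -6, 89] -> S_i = Random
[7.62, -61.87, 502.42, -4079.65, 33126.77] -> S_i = 7.62*(-8.12)^i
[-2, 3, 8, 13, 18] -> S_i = -2 + 5*i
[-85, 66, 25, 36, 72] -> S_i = Random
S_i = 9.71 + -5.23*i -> [9.71, 4.48, -0.75, -5.98, -11.21]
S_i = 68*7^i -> [68, 476, 3332, 23324, 163268]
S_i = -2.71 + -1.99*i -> [-2.71, -4.7, -6.69, -8.68, -10.67]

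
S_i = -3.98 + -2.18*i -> [-3.98, -6.16, -8.34, -10.52, -12.7]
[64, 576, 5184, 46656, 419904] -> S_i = 64*9^i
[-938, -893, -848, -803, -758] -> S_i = -938 + 45*i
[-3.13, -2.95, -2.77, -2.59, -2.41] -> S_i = -3.13 + 0.18*i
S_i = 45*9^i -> [45, 405, 3645, 32805, 295245]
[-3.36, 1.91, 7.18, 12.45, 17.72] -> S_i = -3.36 + 5.27*i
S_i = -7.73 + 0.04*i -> [-7.73, -7.69, -7.65, -7.61, -7.57]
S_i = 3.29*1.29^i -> [3.29, 4.24, 5.47, 7.06, 9.11]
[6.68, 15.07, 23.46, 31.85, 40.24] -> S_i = 6.68 + 8.39*i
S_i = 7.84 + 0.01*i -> [7.84, 7.85, 7.86, 7.87, 7.88]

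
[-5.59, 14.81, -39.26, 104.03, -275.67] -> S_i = -5.59*(-2.65)^i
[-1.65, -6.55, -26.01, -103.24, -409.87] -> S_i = -1.65*3.97^i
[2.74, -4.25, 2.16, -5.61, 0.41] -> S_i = Random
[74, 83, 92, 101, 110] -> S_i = 74 + 9*i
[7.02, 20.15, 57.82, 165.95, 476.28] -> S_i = 7.02*2.87^i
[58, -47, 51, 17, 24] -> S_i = Random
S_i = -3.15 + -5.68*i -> [-3.15, -8.83, -14.51, -20.19, -25.87]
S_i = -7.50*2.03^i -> [-7.5, -15.22, -30.91, -62.74, -127.36]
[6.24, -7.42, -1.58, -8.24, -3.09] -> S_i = Random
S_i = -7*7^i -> [-7, -49, -343, -2401, -16807]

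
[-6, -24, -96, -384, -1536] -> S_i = -6*4^i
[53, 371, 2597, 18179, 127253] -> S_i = 53*7^i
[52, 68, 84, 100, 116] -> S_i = 52 + 16*i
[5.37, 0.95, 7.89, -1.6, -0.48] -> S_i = Random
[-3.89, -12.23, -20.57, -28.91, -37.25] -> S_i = -3.89 + -8.34*i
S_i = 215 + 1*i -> [215, 216, 217, 218, 219]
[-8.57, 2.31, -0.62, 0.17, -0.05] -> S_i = -8.57*(-0.27)^i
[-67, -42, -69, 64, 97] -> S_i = Random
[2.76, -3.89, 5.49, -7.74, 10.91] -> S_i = 2.76*(-1.41)^i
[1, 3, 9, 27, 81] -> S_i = 1*3^i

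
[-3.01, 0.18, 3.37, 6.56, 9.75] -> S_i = -3.01 + 3.19*i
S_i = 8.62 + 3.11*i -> [8.62, 11.73, 14.84, 17.95, 21.06]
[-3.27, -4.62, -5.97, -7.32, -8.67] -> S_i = -3.27 + -1.35*i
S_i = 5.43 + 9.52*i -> [5.43, 14.95, 24.47, 33.99, 43.51]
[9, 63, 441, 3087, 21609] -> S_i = 9*7^i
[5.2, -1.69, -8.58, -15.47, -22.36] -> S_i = 5.20 + -6.89*i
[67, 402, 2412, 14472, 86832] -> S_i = 67*6^i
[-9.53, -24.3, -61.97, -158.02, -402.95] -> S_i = -9.53*2.55^i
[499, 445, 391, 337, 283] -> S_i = 499 + -54*i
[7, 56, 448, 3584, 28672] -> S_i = 7*8^i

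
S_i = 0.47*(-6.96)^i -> [0.47, -3.27, 22.77, -158.46, 1102.9]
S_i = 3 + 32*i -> [3, 35, 67, 99, 131]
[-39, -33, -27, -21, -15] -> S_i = -39 + 6*i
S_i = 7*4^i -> [7, 28, 112, 448, 1792]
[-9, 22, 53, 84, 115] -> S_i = -9 + 31*i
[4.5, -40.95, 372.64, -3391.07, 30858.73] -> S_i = 4.50*(-9.10)^i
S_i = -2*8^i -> [-2, -16, -128, -1024, -8192]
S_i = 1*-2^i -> [1, -2, 4, -8, 16]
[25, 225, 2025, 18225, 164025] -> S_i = 25*9^i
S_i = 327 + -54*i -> [327, 273, 219, 165, 111]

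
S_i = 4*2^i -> [4, 8, 16, 32, 64]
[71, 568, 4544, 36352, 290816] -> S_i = 71*8^i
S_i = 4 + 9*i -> [4, 13, 22, 31, 40]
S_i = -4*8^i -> [-4, -32, -256, -2048, -16384]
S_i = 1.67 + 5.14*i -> [1.67, 6.81, 11.95, 17.09, 22.23]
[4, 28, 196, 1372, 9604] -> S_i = 4*7^i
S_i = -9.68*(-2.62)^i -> [-9.68, 25.36, -66.45, 174.09, -456.12]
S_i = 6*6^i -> [6, 36, 216, 1296, 7776]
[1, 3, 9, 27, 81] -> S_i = 1*3^i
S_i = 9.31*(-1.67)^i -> [9.31, -15.55, 25.96, -43.36, 72.41]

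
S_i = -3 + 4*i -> [-3, 1, 5, 9, 13]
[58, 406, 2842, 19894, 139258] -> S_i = 58*7^i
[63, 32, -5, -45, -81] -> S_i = Random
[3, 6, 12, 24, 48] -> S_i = 3*2^i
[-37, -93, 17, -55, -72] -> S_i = Random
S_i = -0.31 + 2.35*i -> [-0.31, 2.04, 4.39, 6.74, 9.09]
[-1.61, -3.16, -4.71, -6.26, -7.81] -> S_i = -1.61 + -1.55*i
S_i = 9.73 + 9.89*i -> [9.73, 19.62, 29.51, 39.4, 49.29]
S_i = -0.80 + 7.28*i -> [-0.8, 6.48, 13.76, 21.04, 28.32]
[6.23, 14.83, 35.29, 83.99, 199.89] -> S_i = 6.23*2.38^i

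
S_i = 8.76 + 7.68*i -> [8.76, 16.44, 24.12, 31.8, 39.48]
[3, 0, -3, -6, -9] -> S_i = 3 + -3*i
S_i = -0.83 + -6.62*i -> [-0.83, -7.45, -14.07, -20.69, -27.31]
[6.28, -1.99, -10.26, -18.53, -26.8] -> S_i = 6.28 + -8.27*i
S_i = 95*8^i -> [95, 760, 6080, 48640, 389120]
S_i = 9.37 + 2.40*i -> [9.37, 11.77, 14.17, 16.57, 18.97]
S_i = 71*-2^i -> [71, -142, 284, -568, 1136]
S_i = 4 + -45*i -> [4, -41, -86, -131, -176]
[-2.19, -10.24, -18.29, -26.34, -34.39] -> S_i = -2.19 + -8.05*i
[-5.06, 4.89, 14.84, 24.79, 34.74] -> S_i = -5.06 + 9.95*i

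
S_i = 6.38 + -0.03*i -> [6.38, 6.35, 6.32, 6.29, 6.26]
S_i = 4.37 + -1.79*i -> [4.37, 2.58, 0.79, -1.0, -2.79]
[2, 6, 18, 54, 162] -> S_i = 2*3^i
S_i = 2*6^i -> [2, 12, 72, 432, 2592]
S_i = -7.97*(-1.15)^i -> [-7.97, 9.17, -10.54, 12.12, -13.94]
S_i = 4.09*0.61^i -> [4.09, 2.49, 1.52, 0.93, 0.57]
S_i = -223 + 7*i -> [-223, -216, -209, -202, -195]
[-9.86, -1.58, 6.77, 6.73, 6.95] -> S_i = Random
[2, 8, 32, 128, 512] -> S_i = 2*4^i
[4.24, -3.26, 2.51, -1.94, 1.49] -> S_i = 4.24*(-0.77)^i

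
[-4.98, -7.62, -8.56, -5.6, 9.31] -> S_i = Random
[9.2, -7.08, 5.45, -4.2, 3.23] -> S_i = 9.20*(-0.77)^i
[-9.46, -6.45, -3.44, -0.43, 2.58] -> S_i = -9.46 + 3.01*i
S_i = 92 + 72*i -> [92, 164, 236, 308, 380]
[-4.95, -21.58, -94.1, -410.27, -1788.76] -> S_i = -4.95*4.36^i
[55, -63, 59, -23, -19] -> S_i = Random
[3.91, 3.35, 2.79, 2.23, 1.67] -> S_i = 3.91 + -0.56*i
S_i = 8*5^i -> [8, 40, 200, 1000, 5000]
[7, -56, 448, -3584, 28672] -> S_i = 7*-8^i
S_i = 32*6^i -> [32, 192, 1152, 6912, 41472]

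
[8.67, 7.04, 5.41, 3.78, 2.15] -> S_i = 8.67 + -1.63*i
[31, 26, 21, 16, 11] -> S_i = 31 + -5*i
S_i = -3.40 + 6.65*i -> [-3.4, 3.25, 9.9, 16.55, 23.2]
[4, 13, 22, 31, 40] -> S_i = 4 + 9*i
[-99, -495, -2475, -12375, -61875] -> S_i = -99*5^i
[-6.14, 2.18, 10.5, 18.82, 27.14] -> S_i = -6.14 + 8.32*i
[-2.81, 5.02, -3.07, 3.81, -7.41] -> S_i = Random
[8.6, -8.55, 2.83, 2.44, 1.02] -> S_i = Random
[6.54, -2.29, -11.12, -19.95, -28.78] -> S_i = 6.54 + -8.83*i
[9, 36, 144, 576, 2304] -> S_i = 9*4^i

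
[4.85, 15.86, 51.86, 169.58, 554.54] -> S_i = 4.85*3.27^i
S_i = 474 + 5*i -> [474, 479, 484, 489, 494]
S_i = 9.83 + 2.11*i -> [9.83, 11.94, 14.05, 16.16, 18.27]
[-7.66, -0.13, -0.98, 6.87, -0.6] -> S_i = Random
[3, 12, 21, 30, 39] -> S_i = 3 + 9*i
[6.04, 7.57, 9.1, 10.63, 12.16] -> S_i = 6.04 + 1.53*i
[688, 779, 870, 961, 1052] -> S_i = 688 + 91*i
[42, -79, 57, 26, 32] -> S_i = Random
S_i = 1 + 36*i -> [1, 37, 73, 109, 145]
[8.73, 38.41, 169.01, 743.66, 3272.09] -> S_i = 8.73*4.40^i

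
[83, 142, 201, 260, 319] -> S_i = 83 + 59*i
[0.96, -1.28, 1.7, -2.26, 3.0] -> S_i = 0.96*(-1.33)^i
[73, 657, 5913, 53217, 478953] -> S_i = 73*9^i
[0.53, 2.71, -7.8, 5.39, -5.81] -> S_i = Random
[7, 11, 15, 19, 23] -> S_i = 7 + 4*i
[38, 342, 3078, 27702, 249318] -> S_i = 38*9^i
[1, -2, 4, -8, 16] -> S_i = 1*-2^i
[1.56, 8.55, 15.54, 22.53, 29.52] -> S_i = 1.56 + 6.99*i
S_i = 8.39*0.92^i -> [8.39, 7.72, 7.1, 6.53, 6.01]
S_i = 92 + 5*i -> [92, 97, 102, 107, 112]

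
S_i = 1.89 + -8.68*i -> [1.89, -6.79, -15.47, -24.15, -32.83]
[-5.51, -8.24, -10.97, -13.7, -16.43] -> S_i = -5.51 + -2.73*i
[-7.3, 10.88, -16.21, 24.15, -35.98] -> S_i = -7.30*(-1.49)^i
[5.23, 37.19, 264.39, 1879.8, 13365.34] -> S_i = 5.23*7.11^i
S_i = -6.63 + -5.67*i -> [-6.63, -12.3, -17.97, -23.64, -29.31]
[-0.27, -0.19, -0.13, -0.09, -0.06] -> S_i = -0.27*0.70^i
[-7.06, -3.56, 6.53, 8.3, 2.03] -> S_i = Random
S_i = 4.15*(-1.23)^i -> [4.15, -5.1, 6.28, -7.72, 9.5]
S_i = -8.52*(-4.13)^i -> [-8.52, 35.19, -145.32, 600.19, -2478.79]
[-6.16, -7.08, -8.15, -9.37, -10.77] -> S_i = -6.16*1.15^i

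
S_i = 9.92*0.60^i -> [9.92, 5.95, 3.57, 2.14, 1.29]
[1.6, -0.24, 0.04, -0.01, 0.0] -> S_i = 1.60*(-0.15)^i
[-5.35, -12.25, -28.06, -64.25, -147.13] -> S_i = -5.35*2.29^i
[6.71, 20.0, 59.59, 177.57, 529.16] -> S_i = 6.71*2.98^i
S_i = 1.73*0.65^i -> [1.73, 1.12, 0.73, 0.48, 0.31]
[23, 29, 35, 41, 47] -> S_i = 23 + 6*i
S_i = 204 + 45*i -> [204, 249, 294, 339, 384]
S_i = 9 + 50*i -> [9, 59, 109, 159, 209]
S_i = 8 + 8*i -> [8, 16, 24, 32, 40]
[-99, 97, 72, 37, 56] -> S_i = Random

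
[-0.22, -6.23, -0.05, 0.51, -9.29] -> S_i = Random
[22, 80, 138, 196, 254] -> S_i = 22 + 58*i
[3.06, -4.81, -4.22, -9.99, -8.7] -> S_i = Random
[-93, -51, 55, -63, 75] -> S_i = Random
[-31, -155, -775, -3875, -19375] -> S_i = -31*5^i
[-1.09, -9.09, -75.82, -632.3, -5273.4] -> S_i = -1.09*8.34^i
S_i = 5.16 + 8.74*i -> [5.16, 13.9, 22.64, 31.38, 40.12]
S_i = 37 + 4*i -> [37, 41, 45, 49, 53]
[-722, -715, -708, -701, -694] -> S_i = -722 + 7*i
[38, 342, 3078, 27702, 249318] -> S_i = 38*9^i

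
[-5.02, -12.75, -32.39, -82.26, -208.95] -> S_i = -5.02*2.54^i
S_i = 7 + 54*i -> [7, 61, 115, 169, 223]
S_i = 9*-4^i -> [9, -36, 144, -576, 2304]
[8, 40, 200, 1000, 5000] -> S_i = 8*5^i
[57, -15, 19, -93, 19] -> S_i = Random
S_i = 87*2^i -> [87, 174, 348, 696, 1392]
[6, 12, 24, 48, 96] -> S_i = 6*2^i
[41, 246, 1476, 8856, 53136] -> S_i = 41*6^i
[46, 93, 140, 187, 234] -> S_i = 46 + 47*i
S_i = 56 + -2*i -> [56, 54, 52, 50, 48]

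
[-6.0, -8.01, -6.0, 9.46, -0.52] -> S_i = Random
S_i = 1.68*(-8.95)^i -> [1.68, -15.04, 134.57, -1204.42, 10779.57]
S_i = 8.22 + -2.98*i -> [8.22, 5.24, 2.26, -0.72, -3.7]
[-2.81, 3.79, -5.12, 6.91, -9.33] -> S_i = -2.81*(-1.35)^i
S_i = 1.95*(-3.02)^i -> [1.95, -5.89, 17.78, -53.71, 162.2]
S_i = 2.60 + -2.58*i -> [2.6, 0.02, -2.56, -5.14, -7.72]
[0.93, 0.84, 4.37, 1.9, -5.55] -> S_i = Random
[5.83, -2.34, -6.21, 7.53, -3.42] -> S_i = Random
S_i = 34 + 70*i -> [34, 104, 174, 244, 314]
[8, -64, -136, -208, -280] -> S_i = 8 + -72*i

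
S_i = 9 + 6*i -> [9, 15, 21, 27, 33]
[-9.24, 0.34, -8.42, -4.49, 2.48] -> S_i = Random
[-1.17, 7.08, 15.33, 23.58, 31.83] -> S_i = -1.17 + 8.25*i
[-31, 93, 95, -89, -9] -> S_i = Random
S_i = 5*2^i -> [5, 10, 20, 40, 80]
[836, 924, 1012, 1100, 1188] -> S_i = 836 + 88*i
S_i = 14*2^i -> [14, 28, 56, 112, 224]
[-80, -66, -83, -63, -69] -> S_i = Random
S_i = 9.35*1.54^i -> [9.35, 14.4, 22.17, 34.15, 52.59]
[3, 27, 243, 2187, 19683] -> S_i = 3*9^i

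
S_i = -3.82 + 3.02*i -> [-3.82, -0.8, 2.22, 5.24, 8.26]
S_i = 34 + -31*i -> [34, 3, -28, -59, -90]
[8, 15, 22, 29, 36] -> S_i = 8 + 7*i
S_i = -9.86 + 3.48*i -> [-9.86, -6.38, -2.9, 0.58, 4.06]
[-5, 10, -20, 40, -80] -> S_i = -5*-2^i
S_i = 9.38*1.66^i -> [9.38, 15.57, 25.85, 42.91, 71.23]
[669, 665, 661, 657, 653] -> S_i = 669 + -4*i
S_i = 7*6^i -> [7, 42, 252, 1512, 9072]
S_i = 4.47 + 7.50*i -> [4.47, 11.97, 19.47, 26.97, 34.47]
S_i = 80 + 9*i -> [80, 89, 98, 107, 116]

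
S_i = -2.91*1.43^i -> [-2.91, -4.16, -5.95, -8.51, -12.17]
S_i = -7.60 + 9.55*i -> [-7.6, 1.95, 11.5, 21.05, 30.6]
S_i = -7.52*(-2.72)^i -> [-7.52, 20.45, -55.64, 151.33, -411.62]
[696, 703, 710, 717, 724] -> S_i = 696 + 7*i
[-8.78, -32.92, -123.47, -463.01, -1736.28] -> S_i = -8.78*3.75^i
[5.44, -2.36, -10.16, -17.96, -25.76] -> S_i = 5.44 + -7.80*i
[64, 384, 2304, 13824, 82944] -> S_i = 64*6^i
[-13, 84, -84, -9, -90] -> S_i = Random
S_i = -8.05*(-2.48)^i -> [-8.05, 19.96, -49.51, 122.79, -304.51]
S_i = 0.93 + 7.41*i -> [0.93, 8.34, 15.75, 23.16, 30.57]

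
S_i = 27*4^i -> [27, 108, 432, 1728, 6912]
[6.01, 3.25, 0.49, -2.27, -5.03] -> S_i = 6.01 + -2.76*i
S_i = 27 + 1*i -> [27, 28, 29, 30, 31]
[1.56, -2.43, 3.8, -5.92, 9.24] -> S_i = 1.56*(-1.56)^i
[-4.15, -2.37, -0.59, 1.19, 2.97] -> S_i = -4.15 + 1.78*i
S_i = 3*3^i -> [3, 9, 27, 81, 243]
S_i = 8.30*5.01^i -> [8.3, 41.58, 208.33, 1043.74, 5229.12]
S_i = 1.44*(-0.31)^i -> [1.44, -0.45, 0.14, -0.04, 0.01]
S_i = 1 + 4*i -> [1, 5, 9, 13, 17]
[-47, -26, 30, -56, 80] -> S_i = Random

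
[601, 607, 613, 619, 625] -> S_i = 601 + 6*i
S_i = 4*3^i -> [4, 12, 36, 108, 324]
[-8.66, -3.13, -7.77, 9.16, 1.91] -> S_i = Random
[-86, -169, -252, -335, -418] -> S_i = -86 + -83*i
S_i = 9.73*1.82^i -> [9.73, 17.71, 32.23, 58.66, 106.76]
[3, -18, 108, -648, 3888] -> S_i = 3*-6^i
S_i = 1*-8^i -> [1, -8, 64, -512, 4096]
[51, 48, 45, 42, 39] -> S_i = 51 + -3*i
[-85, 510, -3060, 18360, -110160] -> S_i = -85*-6^i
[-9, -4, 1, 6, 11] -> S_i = -9 + 5*i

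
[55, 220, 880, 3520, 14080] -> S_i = 55*4^i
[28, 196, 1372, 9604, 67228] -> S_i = 28*7^i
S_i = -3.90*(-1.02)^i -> [-3.9, 3.98, -4.06, 4.14, -4.22]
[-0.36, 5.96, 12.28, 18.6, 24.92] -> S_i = -0.36 + 6.32*i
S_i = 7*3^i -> [7, 21, 63, 189, 567]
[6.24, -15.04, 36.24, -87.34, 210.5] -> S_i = 6.24*(-2.41)^i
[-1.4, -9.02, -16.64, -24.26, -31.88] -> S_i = -1.40 + -7.62*i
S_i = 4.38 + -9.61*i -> [4.38, -5.23, -14.84, -24.45, -34.06]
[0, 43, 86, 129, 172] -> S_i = 0 + 43*i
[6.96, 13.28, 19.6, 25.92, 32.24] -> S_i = 6.96 + 6.32*i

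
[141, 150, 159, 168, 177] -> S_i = 141 + 9*i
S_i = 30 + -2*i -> [30, 28, 26, 24, 22]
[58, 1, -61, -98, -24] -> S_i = Random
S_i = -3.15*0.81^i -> [-3.15, -2.55, -2.07, -1.67, -1.36]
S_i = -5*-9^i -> [-5, 45, -405, 3645, -32805]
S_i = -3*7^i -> [-3, -21, -147, -1029, -7203]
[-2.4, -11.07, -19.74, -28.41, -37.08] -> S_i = -2.40 + -8.67*i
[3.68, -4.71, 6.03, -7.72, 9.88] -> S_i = 3.68*(-1.28)^i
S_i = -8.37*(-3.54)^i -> [-8.37, 29.63, -104.89, 371.31, -1314.43]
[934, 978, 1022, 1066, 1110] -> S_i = 934 + 44*i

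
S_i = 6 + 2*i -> [6, 8, 10, 12, 14]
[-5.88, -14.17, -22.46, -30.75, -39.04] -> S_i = -5.88 + -8.29*i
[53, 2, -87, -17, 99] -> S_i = Random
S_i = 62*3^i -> [62, 186, 558, 1674, 5022]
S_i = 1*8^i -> [1, 8, 64, 512, 4096]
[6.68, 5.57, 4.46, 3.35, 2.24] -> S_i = 6.68 + -1.11*i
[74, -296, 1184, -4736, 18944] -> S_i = 74*-4^i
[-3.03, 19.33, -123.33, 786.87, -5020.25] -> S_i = -3.03*(-6.38)^i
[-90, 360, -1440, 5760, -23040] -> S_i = -90*-4^i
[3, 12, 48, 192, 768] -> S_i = 3*4^i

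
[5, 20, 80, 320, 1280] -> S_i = 5*4^i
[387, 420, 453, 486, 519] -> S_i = 387 + 33*i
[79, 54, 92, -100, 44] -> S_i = Random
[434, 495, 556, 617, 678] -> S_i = 434 + 61*i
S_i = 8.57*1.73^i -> [8.57, 14.83, 25.65, 44.37, 76.77]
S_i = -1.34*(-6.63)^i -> [-1.34, 8.88, -58.9, 390.52, -2589.16]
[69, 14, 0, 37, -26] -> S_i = Random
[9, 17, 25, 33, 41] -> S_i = 9 + 8*i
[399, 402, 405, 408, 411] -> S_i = 399 + 3*i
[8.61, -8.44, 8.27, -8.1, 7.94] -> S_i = 8.61*(-0.98)^i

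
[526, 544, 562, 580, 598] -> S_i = 526 + 18*i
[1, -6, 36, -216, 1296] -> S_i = 1*-6^i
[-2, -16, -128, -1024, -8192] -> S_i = -2*8^i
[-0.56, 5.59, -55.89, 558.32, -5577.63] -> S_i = -0.56*(-9.99)^i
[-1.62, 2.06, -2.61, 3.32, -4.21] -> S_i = -1.62*(-1.27)^i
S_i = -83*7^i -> [-83, -581, -4067, -28469, -199283]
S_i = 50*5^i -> [50, 250, 1250, 6250, 31250]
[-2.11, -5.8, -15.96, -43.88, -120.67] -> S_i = -2.11*2.75^i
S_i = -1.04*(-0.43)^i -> [-1.04, 0.45, -0.19, 0.08, -0.04]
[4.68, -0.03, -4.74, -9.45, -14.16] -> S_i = 4.68 + -4.71*i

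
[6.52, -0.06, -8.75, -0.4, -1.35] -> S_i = Random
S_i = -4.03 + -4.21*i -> [-4.03, -8.24, -12.45, -16.66, -20.87]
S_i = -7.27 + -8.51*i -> [-7.27, -15.78, -24.29, -32.8, -41.31]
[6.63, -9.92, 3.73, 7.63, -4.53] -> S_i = Random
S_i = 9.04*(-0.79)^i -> [9.04, -7.14, 5.64, -4.46, 3.52]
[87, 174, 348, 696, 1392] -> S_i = 87*2^i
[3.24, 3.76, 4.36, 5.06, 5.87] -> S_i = 3.24*1.16^i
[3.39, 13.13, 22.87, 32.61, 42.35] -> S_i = 3.39 + 9.74*i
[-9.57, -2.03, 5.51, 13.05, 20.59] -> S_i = -9.57 + 7.54*i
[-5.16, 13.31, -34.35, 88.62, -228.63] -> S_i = -5.16*(-2.58)^i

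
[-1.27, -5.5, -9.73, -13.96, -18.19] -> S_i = -1.27 + -4.23*i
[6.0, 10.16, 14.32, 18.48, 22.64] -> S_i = 6.00 + 4.16*i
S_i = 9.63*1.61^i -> [9.63, 15.5, 24.96, 40.19, 64.7]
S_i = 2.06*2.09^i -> [2.06, 4.31, 9.0, 18.81, 39.31]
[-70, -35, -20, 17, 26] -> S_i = Random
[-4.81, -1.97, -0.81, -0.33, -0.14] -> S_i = -4.81*0.41^i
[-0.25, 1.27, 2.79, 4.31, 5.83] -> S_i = -0.25 + 1.52*i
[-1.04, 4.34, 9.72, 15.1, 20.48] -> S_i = -1.04 + 5.38*i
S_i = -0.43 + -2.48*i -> [-0.43, -2.91, -5.39, -7.87, -10.35]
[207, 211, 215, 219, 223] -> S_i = 207 + 4*i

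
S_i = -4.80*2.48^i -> [-4.8, -11.9, -29.52, -73.21, -181.57]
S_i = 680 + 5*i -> [680, 685, 690, 695, 700]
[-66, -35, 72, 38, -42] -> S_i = Random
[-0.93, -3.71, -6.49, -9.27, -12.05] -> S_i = -0.93 + -2.78*i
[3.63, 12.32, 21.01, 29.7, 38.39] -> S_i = 3.63 + 8.69*i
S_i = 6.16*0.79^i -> [6.16, 4.87, 3.84, 3.04, 2.4]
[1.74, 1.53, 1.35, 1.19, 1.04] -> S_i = 1.74*0.88^i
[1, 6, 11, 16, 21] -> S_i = 1 + 5*i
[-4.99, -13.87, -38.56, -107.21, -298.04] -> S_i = -4.99*2.78^i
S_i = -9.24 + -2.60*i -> [-9.24, -11.84, -14.44, -17.04, -19.64]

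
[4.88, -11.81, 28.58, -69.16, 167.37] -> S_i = 4.88*(-2.42)^i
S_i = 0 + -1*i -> [0, -1, -2, -3, -4]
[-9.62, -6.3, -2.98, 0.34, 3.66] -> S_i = -9.62 + 3.32*i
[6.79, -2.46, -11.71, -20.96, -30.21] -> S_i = 6.79 + -9.25*i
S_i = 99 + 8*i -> [99, 107, 115, 123, 131]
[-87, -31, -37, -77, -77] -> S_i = Random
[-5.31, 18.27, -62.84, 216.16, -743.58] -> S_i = -5.31*(-3.44)^i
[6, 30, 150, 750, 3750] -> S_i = 6*5^i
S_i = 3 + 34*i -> [3, 37, 71, 105, 139]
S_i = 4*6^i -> [4, 24, 144, 864, 5184]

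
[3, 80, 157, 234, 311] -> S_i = 3 + 77*i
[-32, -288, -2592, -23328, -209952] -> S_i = -32*9^i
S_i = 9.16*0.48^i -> [9.16, 4.4, 2.11, 1.01, 0.49]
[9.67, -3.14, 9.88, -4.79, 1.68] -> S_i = Random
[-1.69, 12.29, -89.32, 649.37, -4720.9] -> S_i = -1.69*(-7.27)^i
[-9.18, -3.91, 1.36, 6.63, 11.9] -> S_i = -9.18 + 5.27*i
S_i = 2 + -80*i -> [2, -78, -158, -238, -318]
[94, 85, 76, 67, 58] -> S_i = 94 + -9*i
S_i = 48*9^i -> [48, 432, 3888, 34992, 314928]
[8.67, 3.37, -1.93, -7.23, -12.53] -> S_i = 8.67 + -5.30*i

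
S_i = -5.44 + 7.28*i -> [-5.44, 1.84, 9.12, 16.4, 23.68]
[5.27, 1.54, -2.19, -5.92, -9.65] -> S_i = 5.27 + -3.73*i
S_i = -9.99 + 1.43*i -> [-9.99, -8.56, -7.13, -5.7, -4.27]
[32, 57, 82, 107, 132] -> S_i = 32 + 25*i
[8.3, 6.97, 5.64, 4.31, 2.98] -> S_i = 8.30 + -1.33*i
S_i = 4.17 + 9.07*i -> [4.17, 13.24, 22.31, 31.38, 40.45]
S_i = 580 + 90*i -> [580, 670, 760, 850, 940]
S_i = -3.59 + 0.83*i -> [-3.59, -2.76, -1.93, -1.1, -0.27]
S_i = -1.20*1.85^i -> [-1.2, -2.22, -4.11, -7.6, -14.06]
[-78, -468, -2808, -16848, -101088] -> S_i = -78*6^i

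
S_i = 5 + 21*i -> [5, 26, 47, 68, 89]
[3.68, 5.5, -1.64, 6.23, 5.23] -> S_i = Random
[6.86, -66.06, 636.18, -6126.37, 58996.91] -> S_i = 6.86*(-9.63)^i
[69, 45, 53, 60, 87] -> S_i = Random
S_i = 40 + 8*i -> [40, 48, 56, 64, 72]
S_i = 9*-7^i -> [9, -63, 441, -3087, 21609]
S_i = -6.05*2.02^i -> [-6.05, -12.22, -24.69, -49.87, -100.73]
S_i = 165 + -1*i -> [165, 164, 163, 162, 161]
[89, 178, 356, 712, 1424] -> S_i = 89*2^i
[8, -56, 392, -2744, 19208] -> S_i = 8*-7^i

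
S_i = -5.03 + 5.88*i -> [-5.03, 0.85, 6.73, 12.61, 18.49]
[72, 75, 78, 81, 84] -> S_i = 72 + 3*i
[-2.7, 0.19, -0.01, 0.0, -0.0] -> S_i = -2.70*(-0.07)^i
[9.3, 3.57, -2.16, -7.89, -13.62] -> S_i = 9.30 + -5.73*i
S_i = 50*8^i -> [50, 400, 3200, 25600, 204800]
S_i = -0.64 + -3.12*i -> [-0.64, -3.76, -6.88, -10.0, -13.12]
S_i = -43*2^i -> [-43, -86, -172, -344, -688]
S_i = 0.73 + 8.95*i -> [0.73, 9.68, 18.63, 27.58, 36.53]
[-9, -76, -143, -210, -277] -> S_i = -9 + -67*i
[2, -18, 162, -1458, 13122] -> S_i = 2*-9^i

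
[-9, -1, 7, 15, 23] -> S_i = -9 + 8*i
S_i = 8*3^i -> [8, 24, 72, 216, 648]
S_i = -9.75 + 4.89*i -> [-9.75, -4.86, 0.03, 4.92, 9.81]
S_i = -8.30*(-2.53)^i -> [-8.3, 21.0, -53.13, 134.41, -340.06]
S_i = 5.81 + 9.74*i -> [5.81, 15.55, 25.29, 35.03, 44.77]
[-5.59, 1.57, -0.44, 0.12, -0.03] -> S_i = -5.59*(-0.28)^i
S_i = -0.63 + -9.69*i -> [-0.63, -10.32, -20.01, -29.7, -39.39]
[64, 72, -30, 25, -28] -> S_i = Random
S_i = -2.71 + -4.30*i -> [-2.71, -7.01, -11.31, -15.61, -19.91]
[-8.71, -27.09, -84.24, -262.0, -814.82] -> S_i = -8.71*3.11^i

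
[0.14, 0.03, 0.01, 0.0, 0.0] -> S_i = 0.14*0.24^i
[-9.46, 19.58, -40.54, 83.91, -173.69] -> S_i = -9.46*(-2.07)^i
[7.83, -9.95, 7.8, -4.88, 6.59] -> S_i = Random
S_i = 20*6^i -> [20, 120, 720, 4320, 25920]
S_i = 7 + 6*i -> [7, 13, 19, 25, 31]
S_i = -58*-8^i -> [-58, 464, -3712, 29696, -237568]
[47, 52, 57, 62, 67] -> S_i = 47 + 5*i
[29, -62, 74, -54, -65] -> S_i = Random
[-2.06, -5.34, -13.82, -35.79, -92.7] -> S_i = -2.06*2.59^i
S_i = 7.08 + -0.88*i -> [7.08, 6.2, 5.32, 4.44, 3.56]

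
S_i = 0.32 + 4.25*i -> [0.32, 4.57, 8.82, 13.07, 17.32]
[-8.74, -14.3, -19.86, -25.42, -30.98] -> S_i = -8.74 + -5.56*i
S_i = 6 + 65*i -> [6, 71, 136, 201, 266]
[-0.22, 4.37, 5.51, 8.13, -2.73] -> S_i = Random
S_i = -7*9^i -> [-7, -63, -567, -5103, -45927]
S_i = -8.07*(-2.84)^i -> [-8.07, 22.92, -65.09, 184.85, -524.99]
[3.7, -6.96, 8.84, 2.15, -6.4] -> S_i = Random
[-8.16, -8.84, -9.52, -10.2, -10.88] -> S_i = -8.16 + -0.68*i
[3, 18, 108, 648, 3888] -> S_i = 3*6^i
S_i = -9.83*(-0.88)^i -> [-9.83, 8.65, -7.61, 6.7, -5.9]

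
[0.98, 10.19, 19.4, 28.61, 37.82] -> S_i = 0.98 + 9.21*i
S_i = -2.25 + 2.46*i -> [-2.25, 0.21, 2.67, 5.13, 7.59]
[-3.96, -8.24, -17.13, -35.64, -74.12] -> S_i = -3.96*2.08^i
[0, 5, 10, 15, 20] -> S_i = 0 + 5*i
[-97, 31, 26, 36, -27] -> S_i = Random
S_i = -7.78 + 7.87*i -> [-7.78, 0.09, 7.96, 15.83, 23.7]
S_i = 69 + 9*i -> [69, 78, 87, 96, 105]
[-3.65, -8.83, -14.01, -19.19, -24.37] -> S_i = -3.65 + -5.18*i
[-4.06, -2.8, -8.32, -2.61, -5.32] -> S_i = Random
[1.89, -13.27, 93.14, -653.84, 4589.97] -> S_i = 1.89*(-7.02)^i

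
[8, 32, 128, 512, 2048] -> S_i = 8*4^i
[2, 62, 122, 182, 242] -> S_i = 2 + 60*i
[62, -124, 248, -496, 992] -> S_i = 62*-2^i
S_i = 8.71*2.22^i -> [8.71, 19.34, 42.93, 95.3, 211.56]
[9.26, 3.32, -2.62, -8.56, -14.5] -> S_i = 9.26 + -5.94*i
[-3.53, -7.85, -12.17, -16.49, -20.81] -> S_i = -3.53 + -4.32*i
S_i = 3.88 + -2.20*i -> [3.88, 1.68, -0.52, -2.72, -4.92]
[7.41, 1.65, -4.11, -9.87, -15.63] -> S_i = 7.41 + -5.76*i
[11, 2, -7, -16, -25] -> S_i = 11 + -9*i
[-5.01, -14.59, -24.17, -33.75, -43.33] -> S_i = -5.01 + -9.58*i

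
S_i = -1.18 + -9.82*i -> [-1.18, -11.0, -20.82, -30.64, -40.46]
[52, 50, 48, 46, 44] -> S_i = 52 + -2*i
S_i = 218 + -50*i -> [218, 168, 118, 68, 18]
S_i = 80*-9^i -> [80, -720, 6480, -58320, 524880]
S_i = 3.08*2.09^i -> [3.08, 6.44, 13.45, 28.12, 58.77]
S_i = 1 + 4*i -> [1, 5, 9, 13, 17]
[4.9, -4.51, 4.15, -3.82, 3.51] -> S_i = 4.90*(-0.92)^i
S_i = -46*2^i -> [-46, -92, -184, -368, -736]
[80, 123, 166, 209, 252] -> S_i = 80 + 43*i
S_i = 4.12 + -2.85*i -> [4.12, 1.27, -1.58, -4.43, -7.28]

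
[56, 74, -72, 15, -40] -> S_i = Random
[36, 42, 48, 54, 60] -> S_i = 36 + 6*i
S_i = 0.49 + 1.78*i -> [0.49, 2.27, 4.05, 5.83, 7.61]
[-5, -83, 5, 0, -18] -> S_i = Random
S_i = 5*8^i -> [5, 40, 320, 2560, 20480]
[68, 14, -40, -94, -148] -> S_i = 68 + -54*i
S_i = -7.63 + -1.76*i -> [-7.63, -9.39, -11.15, -12.91, -14.67]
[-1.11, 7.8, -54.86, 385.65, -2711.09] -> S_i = -1.11*(-7.03)^i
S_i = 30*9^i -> [30, 270, 2430, 21870, 196830]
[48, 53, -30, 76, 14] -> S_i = Random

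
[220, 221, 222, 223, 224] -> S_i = 220 + 1*i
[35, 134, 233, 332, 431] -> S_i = 35 + 99*i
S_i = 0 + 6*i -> [0, 6, 12, 18, 24]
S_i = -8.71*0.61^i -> [-8.71, -5.31, -3.24, -1.98, -1.21]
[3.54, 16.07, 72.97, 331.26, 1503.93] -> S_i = 3.54*4.54^i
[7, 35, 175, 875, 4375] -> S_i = 7*5^i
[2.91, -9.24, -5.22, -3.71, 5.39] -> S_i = Random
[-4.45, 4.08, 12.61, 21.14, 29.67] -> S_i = -4.45 + 8.53*i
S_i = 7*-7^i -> [7, -49, 343, -2401, 16807]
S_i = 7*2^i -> [7, 14, 28, 56, 112]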